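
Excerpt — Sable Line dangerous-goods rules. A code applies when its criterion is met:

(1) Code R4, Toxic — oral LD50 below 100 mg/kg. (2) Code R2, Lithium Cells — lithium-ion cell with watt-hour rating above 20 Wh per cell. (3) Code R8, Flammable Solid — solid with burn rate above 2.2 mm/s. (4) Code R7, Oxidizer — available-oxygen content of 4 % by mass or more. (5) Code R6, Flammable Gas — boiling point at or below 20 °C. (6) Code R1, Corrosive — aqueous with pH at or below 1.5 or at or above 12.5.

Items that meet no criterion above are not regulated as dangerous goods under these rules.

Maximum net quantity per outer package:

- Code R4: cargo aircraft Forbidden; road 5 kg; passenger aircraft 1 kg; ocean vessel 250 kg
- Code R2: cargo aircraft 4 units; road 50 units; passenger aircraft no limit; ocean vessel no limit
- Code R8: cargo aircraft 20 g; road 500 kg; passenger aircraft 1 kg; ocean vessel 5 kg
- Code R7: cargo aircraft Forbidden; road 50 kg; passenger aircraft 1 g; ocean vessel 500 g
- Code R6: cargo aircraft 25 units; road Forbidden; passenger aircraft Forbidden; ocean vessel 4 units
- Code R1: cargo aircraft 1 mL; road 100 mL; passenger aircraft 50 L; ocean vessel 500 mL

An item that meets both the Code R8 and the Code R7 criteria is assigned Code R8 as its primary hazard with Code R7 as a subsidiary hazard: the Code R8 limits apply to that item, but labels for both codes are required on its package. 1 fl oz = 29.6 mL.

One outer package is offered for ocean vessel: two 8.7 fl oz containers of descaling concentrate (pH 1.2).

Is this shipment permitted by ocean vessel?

Descaling concentrate: pH 1.2 ≤ 1.5 → Code R1 (Corrosive).
Code R1 quantity: two 8.7 fl oz containers = 515.04 mL.
515.04 mL exceeds the ocean vessel limit of 500 mL for Code R1.

No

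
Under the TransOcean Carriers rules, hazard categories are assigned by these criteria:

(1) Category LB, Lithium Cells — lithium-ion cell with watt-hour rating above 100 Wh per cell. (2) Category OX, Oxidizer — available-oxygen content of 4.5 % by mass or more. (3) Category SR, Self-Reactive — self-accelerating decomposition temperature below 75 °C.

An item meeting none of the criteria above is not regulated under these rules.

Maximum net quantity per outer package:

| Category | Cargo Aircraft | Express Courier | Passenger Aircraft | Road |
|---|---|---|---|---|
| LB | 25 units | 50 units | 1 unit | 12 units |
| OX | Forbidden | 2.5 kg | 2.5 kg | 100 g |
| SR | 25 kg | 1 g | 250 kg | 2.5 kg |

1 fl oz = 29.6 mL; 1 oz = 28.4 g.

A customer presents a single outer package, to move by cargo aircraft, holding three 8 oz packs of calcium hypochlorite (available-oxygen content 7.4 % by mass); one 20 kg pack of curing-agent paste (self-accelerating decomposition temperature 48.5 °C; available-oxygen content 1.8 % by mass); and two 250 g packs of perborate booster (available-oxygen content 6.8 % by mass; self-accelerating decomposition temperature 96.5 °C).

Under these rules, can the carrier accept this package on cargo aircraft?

No

Available-oxygen content 7.4 % by mass meets the Category OX criterion (Oxidizer), so the calcium hypochlorite is Category OX.
Curing-agent paste: self-accelerating decomposition temperature 48.5 °C < 75 °C → Category SR (Self-Reactive).
Available-oxygen content 6.8 % by mass meets the Category OX criterion (Oxidizer), so the perborate booster is Category OX.
Total Category OX: (three 8 oz packs = 681.6 g) + (two 250 g packs = 500 g) = 1181.6 g.
Category OX is Forbidden by cargo aircraft.
Category SR quantity: 20 kg.
20 kg ≤ 25 kg (cargo aircraft limit, Category SR) — within limit.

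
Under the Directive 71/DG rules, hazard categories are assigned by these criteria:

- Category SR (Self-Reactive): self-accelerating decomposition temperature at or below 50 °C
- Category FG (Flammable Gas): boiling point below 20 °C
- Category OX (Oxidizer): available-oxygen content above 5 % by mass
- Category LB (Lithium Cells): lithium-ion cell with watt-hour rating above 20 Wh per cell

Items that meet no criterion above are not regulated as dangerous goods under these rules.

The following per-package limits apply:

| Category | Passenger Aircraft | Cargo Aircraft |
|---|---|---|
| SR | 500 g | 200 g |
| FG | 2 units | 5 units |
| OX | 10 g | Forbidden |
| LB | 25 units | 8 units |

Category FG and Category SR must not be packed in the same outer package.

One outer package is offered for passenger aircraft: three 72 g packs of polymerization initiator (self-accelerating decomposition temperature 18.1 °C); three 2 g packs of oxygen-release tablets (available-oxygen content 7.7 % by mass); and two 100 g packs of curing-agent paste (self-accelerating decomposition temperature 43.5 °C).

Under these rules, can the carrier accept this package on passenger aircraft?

Polymerization initiator: self-accelerating decomposition temperature 18.1 °C ≤ 50 °C → Category SR (Self-Reactive).
The oxygen-release tablets have available-oxygen content 7.7 % by mass, which is > 5 % by mass, so they are Category OX (Oxidizer).
Self-accelerating decomposition temperature 43.5 °C meets the Category SR criterion (Self-Reactive), so the curing-agent paste is Category SR.
Category SR net quantity: (three 72 g packs = 216 g) + (two 100 g packs = 200 g) = 416 g.
416 g is within the passenger aircraft limit of 500 g for Category SR.
Category OX quantity: three 2 g packs = 6 g.
6 g is within the passenger aircraft limit of 10 g for Category OX.
The segregation rule (Category FG with Category SR) does not apply to Category SR with Category OX.
Every hazard category is within its passenger aircraft limit and no segregation rule is violated.

Yes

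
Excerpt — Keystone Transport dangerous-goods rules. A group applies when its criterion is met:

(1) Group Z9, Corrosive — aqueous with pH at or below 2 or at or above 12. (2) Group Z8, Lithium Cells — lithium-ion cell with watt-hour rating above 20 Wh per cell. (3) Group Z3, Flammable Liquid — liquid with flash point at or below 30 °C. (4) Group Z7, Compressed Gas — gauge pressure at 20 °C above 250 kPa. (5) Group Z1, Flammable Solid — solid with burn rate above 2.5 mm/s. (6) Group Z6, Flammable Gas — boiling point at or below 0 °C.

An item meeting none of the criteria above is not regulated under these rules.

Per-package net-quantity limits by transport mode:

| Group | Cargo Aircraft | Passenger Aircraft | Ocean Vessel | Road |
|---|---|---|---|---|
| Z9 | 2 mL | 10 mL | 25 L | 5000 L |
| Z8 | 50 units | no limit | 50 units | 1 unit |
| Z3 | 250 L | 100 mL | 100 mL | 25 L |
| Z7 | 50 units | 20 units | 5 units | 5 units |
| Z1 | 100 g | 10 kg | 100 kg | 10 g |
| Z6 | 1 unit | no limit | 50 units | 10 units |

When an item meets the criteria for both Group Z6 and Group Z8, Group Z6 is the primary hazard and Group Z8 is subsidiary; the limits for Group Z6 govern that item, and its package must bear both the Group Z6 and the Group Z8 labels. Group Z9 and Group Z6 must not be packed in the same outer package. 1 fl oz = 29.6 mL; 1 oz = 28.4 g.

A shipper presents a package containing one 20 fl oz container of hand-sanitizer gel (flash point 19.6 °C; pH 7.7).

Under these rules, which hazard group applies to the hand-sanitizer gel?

Group Z3

The hand-sanitizer gel has flash point 19.6 °C, which is ≤ 30 °C, so it is Group Z3 (Flammable Liquid).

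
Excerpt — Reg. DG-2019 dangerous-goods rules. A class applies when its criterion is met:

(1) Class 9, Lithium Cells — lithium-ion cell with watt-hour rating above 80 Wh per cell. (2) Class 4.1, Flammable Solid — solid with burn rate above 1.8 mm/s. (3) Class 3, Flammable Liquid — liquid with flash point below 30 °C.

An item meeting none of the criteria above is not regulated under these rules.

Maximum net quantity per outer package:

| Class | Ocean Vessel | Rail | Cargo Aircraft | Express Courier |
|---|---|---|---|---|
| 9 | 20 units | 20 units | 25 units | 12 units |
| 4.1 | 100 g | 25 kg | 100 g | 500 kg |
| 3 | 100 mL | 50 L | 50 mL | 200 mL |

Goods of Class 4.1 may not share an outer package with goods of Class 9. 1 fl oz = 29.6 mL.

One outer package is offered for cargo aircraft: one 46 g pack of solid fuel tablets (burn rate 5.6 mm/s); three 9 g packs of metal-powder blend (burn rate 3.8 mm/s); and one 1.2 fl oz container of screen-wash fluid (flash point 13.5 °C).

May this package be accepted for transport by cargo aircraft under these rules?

With burn rate 5.6 mm/s (> 1.8 mm/s), the solid fuel tablets fall in Class 4.1.
The metal-powder blend has burn rate 3.8 mm/s, which is > 1.8 mm/s, so it is Class 4.1 (Flammable Solid).
Flash point 13.5 °C meets the Class 3 criterion (Flammable Liquid), so the screen-wash fluid is Class 3.
Total Class 4.1: 46 g + (three 9 g packs = 27 g) = 73 g.
73 g is within the cargo aircraft limit of 100 g for Class 4.1.
Class 3 quantity: one 1.2 fl oz container = 35.52 mL.
35.52 mL is within the cargo aircraft limit of 50 mL for Class 3.
The segregation rule (Class 4.1 with Class 9) does not apply to Class 4.1 with Class 3.
Every hazard class is within its cargo aircraft limit and no segregation rule is violated.

Yes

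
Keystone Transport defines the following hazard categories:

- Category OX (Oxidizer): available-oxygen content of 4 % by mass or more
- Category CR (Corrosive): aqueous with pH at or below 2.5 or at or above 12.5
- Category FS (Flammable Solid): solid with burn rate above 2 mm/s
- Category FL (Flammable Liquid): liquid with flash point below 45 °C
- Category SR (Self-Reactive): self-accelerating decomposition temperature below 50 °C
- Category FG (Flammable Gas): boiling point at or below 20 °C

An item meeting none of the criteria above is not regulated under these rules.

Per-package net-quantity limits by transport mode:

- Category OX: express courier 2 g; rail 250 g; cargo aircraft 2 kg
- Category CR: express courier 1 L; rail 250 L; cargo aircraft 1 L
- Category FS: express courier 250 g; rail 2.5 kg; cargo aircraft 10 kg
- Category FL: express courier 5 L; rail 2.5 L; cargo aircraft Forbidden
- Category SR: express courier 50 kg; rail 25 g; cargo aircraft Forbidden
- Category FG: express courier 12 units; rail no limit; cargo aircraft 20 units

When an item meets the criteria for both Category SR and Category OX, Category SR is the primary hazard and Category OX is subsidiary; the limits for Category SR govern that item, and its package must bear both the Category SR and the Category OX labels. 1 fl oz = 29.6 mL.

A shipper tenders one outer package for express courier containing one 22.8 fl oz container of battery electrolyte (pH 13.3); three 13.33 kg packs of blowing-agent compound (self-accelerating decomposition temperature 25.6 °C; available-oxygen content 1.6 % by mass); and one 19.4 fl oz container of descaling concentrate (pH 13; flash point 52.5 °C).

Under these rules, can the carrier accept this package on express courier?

No

Battery electrolyte: pH 13.3 ≥ 12.5 → Category CR (Corrosive).
The blowing-agent compound has self-accelerating decomposition temperature 25.6 °C, which is < 50 °C, so it is Category SR (Self-Reactive).
pH 13 meets the Category CR criterion (Corrosive), so the descaling concentrate is Category CR.
Category CR net quantity: (one 22.8 fl oz container = 674.88 mL) + (one 19.4 fl oz container = 574.24 mL) = 1249.12 mL.
1249.12 mL exceeds the express courier limit of 1 L for Category CR.
Category SR quantity: three 13.33 kg packs = 39.99 kg.
That is within the Category SR express courier limit of 50 kg.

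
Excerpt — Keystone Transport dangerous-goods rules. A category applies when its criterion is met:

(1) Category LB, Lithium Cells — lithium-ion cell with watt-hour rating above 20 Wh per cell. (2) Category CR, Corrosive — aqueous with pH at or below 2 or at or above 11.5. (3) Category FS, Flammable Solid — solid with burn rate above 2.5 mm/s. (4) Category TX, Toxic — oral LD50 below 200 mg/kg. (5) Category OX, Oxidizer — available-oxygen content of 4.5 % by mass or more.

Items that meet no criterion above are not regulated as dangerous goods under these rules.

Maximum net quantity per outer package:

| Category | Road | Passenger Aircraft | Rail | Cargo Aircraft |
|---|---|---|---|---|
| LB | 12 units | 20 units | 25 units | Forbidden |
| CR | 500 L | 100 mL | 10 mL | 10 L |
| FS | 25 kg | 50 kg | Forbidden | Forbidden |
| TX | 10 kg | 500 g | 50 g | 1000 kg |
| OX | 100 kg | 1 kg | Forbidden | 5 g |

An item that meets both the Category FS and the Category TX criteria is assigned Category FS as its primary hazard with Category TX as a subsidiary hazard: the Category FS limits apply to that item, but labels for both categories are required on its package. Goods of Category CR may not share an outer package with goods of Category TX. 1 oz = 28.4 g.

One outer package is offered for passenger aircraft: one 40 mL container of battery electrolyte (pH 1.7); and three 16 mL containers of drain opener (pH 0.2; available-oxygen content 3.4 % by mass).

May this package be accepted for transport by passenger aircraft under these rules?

Yes

With pH 1.7 (≤ 2), the battery electrolyte falls in Category CR.
Drain opener: pH 0.2 ≤ 2 → Category CR (Corrosive).
Category CR net quantity: 40 mL + (three 16 mL containers = 48 mL) = 88 mL.
That is within the Category CR passenger aircraft limit of 100 mL.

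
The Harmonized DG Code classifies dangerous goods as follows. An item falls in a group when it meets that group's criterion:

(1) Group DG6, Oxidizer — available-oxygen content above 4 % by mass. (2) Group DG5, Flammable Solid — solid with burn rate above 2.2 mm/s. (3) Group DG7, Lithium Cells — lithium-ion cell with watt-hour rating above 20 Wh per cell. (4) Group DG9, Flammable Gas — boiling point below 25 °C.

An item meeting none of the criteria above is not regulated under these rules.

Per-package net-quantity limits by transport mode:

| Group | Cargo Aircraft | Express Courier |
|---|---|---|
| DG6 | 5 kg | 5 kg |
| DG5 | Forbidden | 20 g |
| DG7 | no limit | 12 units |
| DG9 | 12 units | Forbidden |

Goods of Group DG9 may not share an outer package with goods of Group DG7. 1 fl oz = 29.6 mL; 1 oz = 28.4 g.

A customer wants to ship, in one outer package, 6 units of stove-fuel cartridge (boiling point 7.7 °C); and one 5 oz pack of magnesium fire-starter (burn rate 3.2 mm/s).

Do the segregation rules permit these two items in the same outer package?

Yes

The stove-fuel cartridge has boiling point 7.7 °C, which is < 25 °C, so it is Group DG9 (Flammable Gas).
With burn rate 3.2 mm/s (> 2.2 mm/s), the magnesium fire-starter falls in Group DG5.
No segregation rule bars Group DG9 with Group DG5.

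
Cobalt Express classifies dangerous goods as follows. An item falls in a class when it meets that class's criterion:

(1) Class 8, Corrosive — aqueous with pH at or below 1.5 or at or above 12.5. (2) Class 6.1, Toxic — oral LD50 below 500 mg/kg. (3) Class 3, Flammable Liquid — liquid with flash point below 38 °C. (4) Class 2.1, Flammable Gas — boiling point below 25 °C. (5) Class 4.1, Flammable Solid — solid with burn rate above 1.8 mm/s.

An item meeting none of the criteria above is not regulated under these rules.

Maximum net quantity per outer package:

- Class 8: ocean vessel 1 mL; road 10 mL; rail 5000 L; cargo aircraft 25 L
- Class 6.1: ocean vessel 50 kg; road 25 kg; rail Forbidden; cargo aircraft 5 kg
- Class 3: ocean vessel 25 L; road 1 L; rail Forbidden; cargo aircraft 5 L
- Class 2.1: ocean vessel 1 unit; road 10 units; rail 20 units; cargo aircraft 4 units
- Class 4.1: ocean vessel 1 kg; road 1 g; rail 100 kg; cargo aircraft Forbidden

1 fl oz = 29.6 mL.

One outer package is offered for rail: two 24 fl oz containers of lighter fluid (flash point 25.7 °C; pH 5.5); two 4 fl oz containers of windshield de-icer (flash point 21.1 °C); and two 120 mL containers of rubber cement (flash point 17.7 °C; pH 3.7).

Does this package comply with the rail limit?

With flash point 25.7 °C (< 38 °C), the lighter fluid falls in Class 3.
With flash point 21.1 °C (< 38 °C), the windshield de-icer falls in Class 3.
With flash point 17.7 °C (< 38 °C), the rubber cement falls in Class 3.
Total Class 3: (two 24 fl oz containers = 1420.8 mL) + (two 4 fl oz containers = 236.8 mL) + (two 120 mL containers = 240 mL) = 1897.6 mL.
By rail, Class 3 is Forbidden regardless of quantity.

No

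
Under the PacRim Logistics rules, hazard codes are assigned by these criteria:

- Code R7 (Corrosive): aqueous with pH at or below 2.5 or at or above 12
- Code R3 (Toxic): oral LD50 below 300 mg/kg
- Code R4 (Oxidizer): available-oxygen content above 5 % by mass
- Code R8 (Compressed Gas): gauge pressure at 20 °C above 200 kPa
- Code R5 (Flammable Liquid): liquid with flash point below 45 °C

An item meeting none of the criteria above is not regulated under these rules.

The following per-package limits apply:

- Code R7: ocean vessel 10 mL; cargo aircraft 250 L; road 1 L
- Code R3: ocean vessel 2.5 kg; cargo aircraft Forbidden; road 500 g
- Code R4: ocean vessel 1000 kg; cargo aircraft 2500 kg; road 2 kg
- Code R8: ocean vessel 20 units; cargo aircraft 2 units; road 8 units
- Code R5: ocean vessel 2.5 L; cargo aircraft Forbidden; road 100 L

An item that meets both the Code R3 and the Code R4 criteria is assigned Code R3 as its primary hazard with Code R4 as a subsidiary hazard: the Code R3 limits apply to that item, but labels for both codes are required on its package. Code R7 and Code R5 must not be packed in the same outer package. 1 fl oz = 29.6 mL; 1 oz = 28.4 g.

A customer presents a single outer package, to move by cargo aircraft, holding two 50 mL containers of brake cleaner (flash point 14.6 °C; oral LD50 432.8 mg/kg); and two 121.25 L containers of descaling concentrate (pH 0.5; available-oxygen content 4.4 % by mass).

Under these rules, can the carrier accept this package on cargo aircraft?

No

With flash point 14.6 °C (< 45 °C), the brake cleaner falls in Code R5.
With pH 0.5 (≤ 2.5), the descaling concentrate falls in Code R7.
Code R7 quantity: two 121.25 L containers = 242.5 L.
242.5 L is within the cargo aircraft limit of 250 L for Code R7.
Code R5 quantity: two 50 mL containers = 100 mL.
By cargo aircraft, Code R5 is Forbidden regardless of quantity.
Code R7 and Code R5 may not share an outer package.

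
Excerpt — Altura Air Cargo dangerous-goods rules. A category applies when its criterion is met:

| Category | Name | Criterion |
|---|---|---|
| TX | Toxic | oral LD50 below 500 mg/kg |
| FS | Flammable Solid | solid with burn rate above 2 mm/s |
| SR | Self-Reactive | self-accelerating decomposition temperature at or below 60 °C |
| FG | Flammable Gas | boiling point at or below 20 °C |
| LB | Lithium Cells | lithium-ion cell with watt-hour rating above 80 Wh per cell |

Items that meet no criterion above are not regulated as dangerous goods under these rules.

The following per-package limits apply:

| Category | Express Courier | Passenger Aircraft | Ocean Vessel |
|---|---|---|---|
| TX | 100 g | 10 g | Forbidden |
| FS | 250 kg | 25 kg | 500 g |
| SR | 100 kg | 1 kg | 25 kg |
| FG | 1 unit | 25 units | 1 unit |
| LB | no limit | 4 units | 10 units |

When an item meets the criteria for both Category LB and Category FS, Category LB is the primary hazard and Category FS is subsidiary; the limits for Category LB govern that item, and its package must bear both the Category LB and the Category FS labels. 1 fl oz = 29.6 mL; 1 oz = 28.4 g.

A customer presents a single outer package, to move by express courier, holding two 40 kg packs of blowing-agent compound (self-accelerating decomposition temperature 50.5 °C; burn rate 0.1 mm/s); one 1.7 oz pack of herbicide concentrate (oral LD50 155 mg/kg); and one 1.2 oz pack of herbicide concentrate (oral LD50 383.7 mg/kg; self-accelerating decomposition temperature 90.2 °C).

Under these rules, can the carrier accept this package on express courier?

Blowing-agent compound: self-accelerating decomposition temperature 50.5 °C ≤ 60 °C → Category SR (Self-Reactive).
Oral LD50 155 mg/kg meets the Category TX criterion (Toxic), so the herbicide concentrate is Category TX.
Oral LD50 383.7 mg/kg meets the Category TX criterion (Toxic), so the herbicide concentrate is Category TX.
Category TX net quantity: (one 1.7 oz pack = 48.28 g) + (one 1.2 oz pack = 34.08 g) = 82.36 g.
That is within the Category TX express courier limit of 100 g.
Category SR quantity: two 40 kg packs = 80 kg.
80 kg ≤ 100 kg (express courier limit, Category SR) — within limit.
Every hazard category is within its express courier limit and no segregation rule is violated.

Yes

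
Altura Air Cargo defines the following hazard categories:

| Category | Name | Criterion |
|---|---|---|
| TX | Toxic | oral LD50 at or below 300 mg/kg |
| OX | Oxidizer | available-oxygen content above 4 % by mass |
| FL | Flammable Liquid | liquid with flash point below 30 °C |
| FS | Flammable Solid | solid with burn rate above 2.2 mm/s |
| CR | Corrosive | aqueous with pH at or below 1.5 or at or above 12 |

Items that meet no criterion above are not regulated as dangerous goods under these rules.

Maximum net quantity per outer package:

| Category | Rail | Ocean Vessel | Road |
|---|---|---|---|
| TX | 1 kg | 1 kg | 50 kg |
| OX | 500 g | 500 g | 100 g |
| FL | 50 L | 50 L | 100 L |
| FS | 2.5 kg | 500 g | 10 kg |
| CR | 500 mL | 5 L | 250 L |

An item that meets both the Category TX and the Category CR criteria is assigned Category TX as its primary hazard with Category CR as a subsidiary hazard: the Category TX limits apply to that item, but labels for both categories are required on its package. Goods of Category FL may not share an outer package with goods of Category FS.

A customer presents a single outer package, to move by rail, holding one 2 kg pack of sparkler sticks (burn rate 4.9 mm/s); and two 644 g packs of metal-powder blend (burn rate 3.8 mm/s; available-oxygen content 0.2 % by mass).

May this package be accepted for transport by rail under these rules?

With burn rate 4.9 mm/s (> 2.2 mm/s), the sparkler sticks fall in Category FS.
Burn rate 3.8 mm/s meets the Category FS criterion (Flammable Solid), so the metal-powder blend is Category FS.
Category FS net quantity: 2 kg + (two 644 g packs = 1.288 kg) = 3.288 kg.
3.288 kg > 2.5 kg (rail limit, Category FS) — over the limit.

No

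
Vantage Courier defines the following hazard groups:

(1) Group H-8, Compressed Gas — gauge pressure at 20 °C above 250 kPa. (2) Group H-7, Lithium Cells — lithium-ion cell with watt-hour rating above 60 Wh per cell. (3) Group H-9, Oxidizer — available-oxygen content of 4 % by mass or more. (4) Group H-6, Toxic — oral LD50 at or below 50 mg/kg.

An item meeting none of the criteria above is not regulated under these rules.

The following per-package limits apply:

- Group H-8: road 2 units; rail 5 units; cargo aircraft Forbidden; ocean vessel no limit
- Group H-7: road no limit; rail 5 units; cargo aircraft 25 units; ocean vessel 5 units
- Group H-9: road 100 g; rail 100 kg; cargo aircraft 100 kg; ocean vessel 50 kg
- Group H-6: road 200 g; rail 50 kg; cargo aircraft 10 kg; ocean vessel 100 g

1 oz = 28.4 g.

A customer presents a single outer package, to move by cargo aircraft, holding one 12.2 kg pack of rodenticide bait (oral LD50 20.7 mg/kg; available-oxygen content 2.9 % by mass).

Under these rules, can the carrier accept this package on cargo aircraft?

No

Rodenticide bait: oral LD50 20.7 mg/kg ≤ 50 mg/kg → Group H-6 (Toxic).
Group H-6 quantity: 12.2 kg.
12.2 kg exceeds the cargo aircraft limit of 10 kg for Group H-6.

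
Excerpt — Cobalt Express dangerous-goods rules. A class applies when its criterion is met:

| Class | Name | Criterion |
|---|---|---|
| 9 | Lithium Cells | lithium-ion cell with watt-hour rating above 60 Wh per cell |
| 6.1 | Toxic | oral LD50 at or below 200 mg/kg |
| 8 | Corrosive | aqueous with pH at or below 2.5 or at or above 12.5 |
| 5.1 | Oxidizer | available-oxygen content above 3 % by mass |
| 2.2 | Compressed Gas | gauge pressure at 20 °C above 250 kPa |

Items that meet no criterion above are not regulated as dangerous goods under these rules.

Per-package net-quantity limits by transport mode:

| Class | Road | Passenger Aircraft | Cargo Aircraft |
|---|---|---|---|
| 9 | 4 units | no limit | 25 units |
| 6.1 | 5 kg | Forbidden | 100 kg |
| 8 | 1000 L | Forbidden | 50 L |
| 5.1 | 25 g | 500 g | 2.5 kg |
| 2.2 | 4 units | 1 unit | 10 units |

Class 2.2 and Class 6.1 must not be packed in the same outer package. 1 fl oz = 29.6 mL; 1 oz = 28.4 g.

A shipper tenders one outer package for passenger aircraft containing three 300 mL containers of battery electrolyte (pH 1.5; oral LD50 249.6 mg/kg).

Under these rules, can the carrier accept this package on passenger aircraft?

No

With pH 1.5 (≤ 2.5), the battery electrolyte falls in Class 8.
Class 8 quantity: three 300 mL containers = 900 mL.
Class 8 is Forbidden by passenger aircraft.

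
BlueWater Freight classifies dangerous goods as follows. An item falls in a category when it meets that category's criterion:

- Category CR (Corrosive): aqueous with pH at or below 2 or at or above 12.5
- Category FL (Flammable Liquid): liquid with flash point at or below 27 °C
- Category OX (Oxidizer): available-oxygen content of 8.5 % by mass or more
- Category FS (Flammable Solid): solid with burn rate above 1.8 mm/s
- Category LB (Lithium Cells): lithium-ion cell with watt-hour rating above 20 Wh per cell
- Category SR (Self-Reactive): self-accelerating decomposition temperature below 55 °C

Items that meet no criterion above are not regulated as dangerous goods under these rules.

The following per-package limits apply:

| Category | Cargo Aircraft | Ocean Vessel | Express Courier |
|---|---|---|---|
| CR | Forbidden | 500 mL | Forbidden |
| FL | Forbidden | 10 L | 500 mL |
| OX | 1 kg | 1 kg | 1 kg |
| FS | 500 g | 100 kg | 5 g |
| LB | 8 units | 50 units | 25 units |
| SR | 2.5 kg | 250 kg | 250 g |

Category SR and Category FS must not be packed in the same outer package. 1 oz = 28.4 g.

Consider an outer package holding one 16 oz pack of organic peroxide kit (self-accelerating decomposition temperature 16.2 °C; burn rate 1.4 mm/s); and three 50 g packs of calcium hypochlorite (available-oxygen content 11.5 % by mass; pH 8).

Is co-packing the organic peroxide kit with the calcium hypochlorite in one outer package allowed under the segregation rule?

Self-accelerating decomposition temperature 16.2 °C meets the Category SR criterion (Self-Reactive), so the organic peroxide kit is Category SR.
With available-oxygen content 11.5 % by mass (≥ 8.5 % by mass), the calcium hypochlorite falls in Category OX.
No segregation rule bars Category SR with Category OX.

Yes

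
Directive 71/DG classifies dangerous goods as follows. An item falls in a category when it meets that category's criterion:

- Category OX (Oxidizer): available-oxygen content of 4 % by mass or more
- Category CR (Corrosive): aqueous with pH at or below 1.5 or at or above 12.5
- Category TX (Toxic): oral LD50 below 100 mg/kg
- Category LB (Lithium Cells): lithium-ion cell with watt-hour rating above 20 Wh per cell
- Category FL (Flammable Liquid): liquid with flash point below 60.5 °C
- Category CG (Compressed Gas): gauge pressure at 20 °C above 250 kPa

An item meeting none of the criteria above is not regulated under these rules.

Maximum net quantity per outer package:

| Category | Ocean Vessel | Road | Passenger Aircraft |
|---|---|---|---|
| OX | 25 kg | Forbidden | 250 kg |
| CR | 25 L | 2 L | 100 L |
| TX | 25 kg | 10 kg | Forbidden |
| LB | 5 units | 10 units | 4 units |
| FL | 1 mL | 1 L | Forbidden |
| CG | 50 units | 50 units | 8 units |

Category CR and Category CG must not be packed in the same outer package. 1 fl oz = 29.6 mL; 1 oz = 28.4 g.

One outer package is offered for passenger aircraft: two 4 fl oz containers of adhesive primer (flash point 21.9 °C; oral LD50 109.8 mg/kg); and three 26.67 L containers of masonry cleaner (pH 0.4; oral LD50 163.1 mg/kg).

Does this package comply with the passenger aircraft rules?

Adhesive primer: flash point 21.9 °C < 60.5 °C → Category FL (Flammable Liquid).
pH 0.4 meets the Category CR criterion (Corrosive), so the masonry cleaner is Category CR.
Category FL quantity: two 4 fl oz containers = 236.8 mL.
Category FL is Forbidden by passenger aircraft.
Category CR quantity: three 26.67 L containers = 80.01 L.
80.01 L ≤ 100 L (passenger aircraft limit, Category CR) — within limit.
The segregation rule (Category CR with Category CG) does not apply to Category FL with Category CR.

No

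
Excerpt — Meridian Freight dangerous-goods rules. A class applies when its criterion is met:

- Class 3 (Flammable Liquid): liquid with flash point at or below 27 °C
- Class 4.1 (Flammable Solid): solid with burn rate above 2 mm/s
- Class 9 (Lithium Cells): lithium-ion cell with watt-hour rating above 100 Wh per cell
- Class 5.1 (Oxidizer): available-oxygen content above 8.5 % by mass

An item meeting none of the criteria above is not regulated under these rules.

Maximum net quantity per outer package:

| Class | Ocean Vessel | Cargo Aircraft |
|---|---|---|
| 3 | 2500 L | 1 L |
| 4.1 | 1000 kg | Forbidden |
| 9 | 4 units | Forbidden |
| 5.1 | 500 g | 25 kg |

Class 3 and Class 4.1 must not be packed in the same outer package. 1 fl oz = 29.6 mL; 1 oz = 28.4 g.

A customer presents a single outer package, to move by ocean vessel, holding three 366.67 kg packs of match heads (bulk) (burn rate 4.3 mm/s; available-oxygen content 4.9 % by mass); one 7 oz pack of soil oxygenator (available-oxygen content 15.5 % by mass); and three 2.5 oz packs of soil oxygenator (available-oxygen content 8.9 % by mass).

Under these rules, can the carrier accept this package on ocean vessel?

No

Match heads (bulk): burn rate 4.3 mm/s > 2 mm/s → Class 4.1 (Flammable Solid).
Available-oxygen content 15.5 % by mass meets the Class 5.1 criterion (Oxidizer), so the soil oxygenator is Class 5.1.
The soil oxygenator has available-oxygen content 8.9 % by mass, which is > 8.5 % by mass, so it is Class 5.1 (Oxidizer).
Total Class 5.1: (one 7 oz pack = 198.8 g) + (three 2.5 oz packs = 213 g) = 411.8 g.
411.8 g is within the ocean vessel limit of 500 g for Class 5.1.
Class 4.1 quantity: three 366.67 kg packs = 1100.01 kg.
That exceeds the Class 4.1 ocean vessel limit of 1000 kg.
The segregation rule (Class 3 with Class 4.1) does not apply to Class 5.1 with Class 4.1.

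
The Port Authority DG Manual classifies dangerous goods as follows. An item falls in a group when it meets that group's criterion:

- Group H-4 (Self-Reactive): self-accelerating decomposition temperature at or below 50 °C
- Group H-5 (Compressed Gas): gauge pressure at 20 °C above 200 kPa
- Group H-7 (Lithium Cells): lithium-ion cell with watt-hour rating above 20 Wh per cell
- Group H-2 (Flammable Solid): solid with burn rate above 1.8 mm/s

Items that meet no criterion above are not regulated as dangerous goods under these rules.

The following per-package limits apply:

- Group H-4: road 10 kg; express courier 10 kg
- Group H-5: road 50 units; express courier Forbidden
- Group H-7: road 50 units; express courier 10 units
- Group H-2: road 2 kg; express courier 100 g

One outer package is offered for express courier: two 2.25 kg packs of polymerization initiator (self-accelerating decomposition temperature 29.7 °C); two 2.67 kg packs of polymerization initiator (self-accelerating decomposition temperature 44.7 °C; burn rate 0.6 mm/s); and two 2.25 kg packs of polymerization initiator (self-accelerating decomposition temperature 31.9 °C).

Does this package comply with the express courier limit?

Self-accelerating decomposition temperature 29.7 °C meets the Group H-4 criterion (Self-Reactive), so the polymerization initiator is Group H-4.
The polymerization initiator has self-accelerating decomposition temperature 44.7 °C, which is ≤ 50 °C, so it is Group H-4 (Self-Reactive).
The polymerization initiator has self-accelerating decomposition temperature 31.9 °C, which is ≤ 50 °C, so it is Group H-4 (Self-Reactive).
Total Group H-4: (two 2.25 kg packs = 4.5 kg) + (two 2.67 kg packs = 5.34 kg) + (two 2.25 kg packs = 4.5 kg) = 14.34 kg.
14.34 kg exceeds the express courier limit of 10 kg for Group H-4.

No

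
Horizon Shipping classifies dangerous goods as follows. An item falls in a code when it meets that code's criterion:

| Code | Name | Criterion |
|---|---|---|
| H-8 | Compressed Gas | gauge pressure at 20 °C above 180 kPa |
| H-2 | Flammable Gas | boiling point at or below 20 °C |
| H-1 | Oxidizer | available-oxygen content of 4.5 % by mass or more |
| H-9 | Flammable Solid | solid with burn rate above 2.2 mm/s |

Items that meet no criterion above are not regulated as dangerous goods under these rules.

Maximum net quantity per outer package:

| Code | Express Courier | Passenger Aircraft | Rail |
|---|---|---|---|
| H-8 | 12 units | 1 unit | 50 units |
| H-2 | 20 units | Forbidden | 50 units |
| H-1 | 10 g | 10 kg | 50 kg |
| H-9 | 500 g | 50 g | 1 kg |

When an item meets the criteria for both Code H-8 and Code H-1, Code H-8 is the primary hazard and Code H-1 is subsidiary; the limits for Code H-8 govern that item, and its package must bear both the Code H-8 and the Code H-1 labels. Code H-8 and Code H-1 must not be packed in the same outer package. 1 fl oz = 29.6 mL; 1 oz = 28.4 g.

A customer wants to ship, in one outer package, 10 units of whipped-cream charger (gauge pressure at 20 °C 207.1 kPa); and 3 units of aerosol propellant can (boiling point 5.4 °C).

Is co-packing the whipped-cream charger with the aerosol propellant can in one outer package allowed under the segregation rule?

With gauge pressure at 20 °C 207.1 kPa (> 180 kPa), the whipped-cream charger falls in Code H-8.
The aerosol propellant can has boiling point 5.4 °C, which is ≤ 20 °C, so it is Code H-2 (Flammable Gas).
No segregation rule bars Code H-8 with Code H-2.

Yes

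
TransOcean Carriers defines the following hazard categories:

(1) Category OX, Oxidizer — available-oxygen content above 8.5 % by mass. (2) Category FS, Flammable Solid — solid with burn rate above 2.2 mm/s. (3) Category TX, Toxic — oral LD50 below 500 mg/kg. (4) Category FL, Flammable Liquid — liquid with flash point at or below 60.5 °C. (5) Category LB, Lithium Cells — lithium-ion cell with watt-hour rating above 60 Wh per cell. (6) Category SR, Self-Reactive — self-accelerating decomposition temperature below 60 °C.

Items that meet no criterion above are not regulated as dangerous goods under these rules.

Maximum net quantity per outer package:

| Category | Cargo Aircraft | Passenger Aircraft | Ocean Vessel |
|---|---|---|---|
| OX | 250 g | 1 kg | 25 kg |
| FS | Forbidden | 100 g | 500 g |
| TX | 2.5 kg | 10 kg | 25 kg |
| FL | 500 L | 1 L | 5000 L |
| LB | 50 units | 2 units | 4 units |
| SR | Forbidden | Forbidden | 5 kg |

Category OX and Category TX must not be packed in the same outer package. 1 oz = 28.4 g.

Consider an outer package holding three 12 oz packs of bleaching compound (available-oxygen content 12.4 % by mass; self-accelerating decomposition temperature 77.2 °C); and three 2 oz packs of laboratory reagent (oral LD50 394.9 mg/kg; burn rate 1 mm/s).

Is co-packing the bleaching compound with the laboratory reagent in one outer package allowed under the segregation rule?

No

Bleaching compound: available-oxygen content 12.4 % by mass > 8.5 % by mass → Category OX (Oxidizer).
Oral LD50 394.9 mg/kg meets the Category TX criterion (Toxic), so the laboratory reagent is Category TX.
Category OX and Category TX may not share an outer package.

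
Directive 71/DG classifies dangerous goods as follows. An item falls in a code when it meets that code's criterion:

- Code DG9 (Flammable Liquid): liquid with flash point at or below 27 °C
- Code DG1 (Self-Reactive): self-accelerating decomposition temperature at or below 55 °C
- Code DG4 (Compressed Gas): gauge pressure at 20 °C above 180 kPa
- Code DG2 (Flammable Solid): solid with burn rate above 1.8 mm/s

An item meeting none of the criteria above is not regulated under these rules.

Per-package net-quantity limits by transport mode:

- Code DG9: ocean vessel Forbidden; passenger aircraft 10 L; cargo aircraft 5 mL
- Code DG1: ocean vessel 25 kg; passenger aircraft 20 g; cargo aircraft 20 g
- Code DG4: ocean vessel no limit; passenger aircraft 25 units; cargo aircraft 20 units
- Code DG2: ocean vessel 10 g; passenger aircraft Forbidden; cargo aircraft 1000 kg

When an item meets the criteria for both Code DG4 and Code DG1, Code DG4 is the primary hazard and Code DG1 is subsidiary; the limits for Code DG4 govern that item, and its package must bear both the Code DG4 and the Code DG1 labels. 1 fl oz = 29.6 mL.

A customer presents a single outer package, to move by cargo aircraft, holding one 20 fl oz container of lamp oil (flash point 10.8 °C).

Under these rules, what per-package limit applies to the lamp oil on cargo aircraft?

Lamp oil: flash point 10.8 °C ≤ 27 °C → Code DG9 (Flammable Liquid).
The cargo aircraft limit for Code DG9 is 5 mL.

5 mL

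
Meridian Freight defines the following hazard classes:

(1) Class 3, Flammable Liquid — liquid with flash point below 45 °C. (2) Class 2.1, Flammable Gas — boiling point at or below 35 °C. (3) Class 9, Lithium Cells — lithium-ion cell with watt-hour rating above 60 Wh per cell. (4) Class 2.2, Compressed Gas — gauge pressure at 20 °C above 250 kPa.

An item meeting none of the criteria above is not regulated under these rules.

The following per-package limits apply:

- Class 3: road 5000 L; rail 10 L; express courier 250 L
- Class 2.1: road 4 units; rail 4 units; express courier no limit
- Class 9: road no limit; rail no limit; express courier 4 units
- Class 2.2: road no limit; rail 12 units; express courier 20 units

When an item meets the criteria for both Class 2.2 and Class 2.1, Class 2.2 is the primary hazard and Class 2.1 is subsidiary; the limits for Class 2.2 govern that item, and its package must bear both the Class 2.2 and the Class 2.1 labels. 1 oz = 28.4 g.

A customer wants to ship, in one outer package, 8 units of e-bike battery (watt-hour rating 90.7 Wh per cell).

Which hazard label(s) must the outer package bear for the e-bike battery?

With watt-hour rating 90.7 Wh per cell (> 60 Wh per cell), the e-bike battery falls in Class 9.
Only the Class 9 label is required.

Class 9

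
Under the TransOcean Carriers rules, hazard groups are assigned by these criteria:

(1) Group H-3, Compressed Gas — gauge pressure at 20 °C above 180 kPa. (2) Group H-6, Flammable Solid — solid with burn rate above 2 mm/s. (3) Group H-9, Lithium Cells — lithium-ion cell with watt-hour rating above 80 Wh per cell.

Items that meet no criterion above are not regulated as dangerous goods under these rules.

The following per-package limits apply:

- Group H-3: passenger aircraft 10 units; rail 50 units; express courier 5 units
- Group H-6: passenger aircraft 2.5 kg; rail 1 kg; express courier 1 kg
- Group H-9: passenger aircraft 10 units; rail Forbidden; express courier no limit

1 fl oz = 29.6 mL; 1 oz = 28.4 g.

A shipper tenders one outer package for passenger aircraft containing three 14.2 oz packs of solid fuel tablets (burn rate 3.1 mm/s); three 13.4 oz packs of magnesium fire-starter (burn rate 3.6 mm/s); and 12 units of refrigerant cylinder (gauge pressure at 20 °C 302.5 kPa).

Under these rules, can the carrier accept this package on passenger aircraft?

No

Burn rate 3.1 mm/s meets the Group H-6 criterion (Flammable Solid), so the solid fuel tablets are Group H-6.
The magnesium fire-starter has burn rate 3.6 mm/s, which is > 2 mm/s, so it is Group H-6 (Flammable Solid).
Refrigerant cylinder: gauge pressure at 20 °C 302.5 kPa > 180 kPa → Group H-3 (Compressed Gas).
Group H-3 quantity: 12 units.
12 units > 10 units (passenger aircraft limit, Group H-3) — over the limit.
Total Group H-6: (three 14.2 oz packs = 1209.84 g) + (three 13.4 oz packs = 1141.68 g) = 2351.52 g.
2351.52 g is within the passenger aircraft limit of 2.5 kg for Group H-6.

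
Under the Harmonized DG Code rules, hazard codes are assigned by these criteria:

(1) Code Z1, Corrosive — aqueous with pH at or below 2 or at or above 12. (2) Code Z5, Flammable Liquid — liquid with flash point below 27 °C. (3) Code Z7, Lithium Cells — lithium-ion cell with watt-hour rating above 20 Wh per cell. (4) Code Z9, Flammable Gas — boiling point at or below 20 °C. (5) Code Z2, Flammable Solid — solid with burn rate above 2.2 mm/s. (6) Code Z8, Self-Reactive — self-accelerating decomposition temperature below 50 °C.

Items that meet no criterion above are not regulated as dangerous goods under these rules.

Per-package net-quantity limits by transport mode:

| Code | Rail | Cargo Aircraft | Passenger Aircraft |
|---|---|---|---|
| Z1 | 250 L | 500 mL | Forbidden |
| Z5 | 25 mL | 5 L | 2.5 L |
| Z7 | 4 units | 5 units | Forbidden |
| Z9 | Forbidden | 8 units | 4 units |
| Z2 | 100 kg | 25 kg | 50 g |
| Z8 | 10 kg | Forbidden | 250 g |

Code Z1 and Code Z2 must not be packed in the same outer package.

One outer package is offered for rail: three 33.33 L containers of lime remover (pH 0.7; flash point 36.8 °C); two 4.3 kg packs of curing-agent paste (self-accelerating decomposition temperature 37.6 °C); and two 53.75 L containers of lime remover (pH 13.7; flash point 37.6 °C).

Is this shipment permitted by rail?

Lime remover: pH 0.7 ≤ 2 → Code Z1 (Corrosive).
Curing-agent paste: self-accelerating decomposition temperature 37.6 °C < 50 °C → Code Z8 (Self-Reactive).
With pH 13.7 (≥ 12), the lime remover falls in Code Z1.
Code Z1 net quantity: (three 33.33 L containers = 99.99 L) + (two 53.75 L containers = 107.5 L) = 207.49 L.
That is within the Code Z1 rail limit of 250 L.
Code Z8 quantity: two 4.3 kg packs = 8.6 kg.
8.6 kg ≤ 10 kg (rail limit, Code Z8) — within limit.
The segregation rule (Code Z1 with Code Z2) does not apply to Code Z1 with Code Z8.
Every hazard code is within its rail limit and no segregation rule is violated.

Yes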